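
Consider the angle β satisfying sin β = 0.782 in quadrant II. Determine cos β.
cos β = ±√(1 - sin²β) = -0.6233 (negative in QII)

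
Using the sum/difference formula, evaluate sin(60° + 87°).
sin(60° + 87°) = sin 60° cos 87° + cos 60° sin 87° = 0.5446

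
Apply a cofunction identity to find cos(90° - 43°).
cos(90° - 43°) = sin(43°) = 0.682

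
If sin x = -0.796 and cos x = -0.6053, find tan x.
tan x = sin x / cos x = 1.315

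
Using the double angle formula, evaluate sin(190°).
sin(190°) = 2 sin 95° cos 95° = -0.1736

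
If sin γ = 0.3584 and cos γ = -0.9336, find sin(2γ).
sin(2γ) = 2 sin γ cos γ = -0.6692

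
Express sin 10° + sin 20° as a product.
sin 10° + sin 20° = 2 sin(15°) cos(-5°)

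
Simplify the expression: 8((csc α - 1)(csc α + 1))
8((csc α - 1)(csc α + 1)) = 8(cot²α) (using Diff. of squares)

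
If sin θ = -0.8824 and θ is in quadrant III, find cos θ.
cos θ = -0.4705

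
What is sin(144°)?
sin(144°) = 0.5878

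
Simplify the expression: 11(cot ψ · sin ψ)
11(cot ψ · sin ψ) = 11(cos ψ) (using Quotient identity)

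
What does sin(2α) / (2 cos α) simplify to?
sin(2α) / (2 cos α) = sin α (using Double angle)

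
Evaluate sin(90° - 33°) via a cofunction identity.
sin(90° - 33°) = cos(33°) = 0.8387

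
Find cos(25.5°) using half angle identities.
cos(25.5°) = √((1 + cos 51°)/2) = 0.9026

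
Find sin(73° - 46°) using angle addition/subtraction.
sin(73° - 46°) = sin 73° cos 46° - cos 73° sin 46° = 0.454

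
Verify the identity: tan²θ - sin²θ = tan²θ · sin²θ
LHS = sin²θ/cos²θ - sin²θ = sin²θ(1/cos²θ - 1) = sin²θ · (1 - cos²θ)/cos²θ = sin²θ · sin²θ/cos²θ = sin²θ · tan²θ = RHS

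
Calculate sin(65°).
sin(65°) = 0.9063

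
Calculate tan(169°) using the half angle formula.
tan(169°) = sin 338° / (1 + cos 338°) = -0.1944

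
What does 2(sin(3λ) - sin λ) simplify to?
2(sin(3λ) - sin λ) = 2(2 cos(2λ) sin λ) (using Sum-to-product)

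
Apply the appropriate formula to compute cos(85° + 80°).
cos(85° + 80°) = cos 85° cos 80° - sin 85° sin 80° = -(√6+√2)/4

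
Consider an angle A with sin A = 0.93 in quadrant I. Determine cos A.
cos A = √(1 - sin²A) = 0.3676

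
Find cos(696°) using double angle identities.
cos(696°) = cos²348° - sin²348° = 0.9135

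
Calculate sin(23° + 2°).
sin(23° + 2°) = sin 23° cos 2° + cos 23° sin 2° = 0.4226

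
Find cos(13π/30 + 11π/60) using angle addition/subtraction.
cos(13π/30 + 11π/60) = cos 13π/30 cos 11π/60 - sin 13π/30 sin 11π/60 = -0.3584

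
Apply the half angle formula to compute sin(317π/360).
sin(317π/360) = √((1 - cos 317π/180)/2) = 0.3665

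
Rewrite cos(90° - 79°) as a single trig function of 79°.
cos(90° - 79°) = sin(79°)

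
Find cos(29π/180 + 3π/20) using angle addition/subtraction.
cos(29π/180 + 3π/20) = cos 29π/180 cos 3π/20 - sin 29π/180 sin 3π/20 = 0.5592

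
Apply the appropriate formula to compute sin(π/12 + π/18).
sin(π/12 + π/18) = sin π/12 cos π/18 + cos π/12 sin π/18 = 0.4226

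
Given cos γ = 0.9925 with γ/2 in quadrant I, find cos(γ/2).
cos(γ/2) = ±√((1 + cos γ)/2); positive since γ/2 ∈ QI, so cos(γ/2) = 0.9981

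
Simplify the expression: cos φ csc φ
cos φ csc φ = cot φ (using Reciprocal + quotient)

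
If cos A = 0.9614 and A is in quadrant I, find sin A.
sin A = 0.2752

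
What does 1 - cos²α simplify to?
1 - cos²α = sin²α (using Pythagorean identity)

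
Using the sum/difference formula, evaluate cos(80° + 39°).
cos(80° + 39°) = cos 80° cos 39° - sin 80° sin 39° = -0.4848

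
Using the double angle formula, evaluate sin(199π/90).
sin(199π/90) = 2 sin 199π/180 cos 199π/180 = 0.6157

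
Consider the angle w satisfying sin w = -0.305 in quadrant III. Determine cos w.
cos w = ±√(1 - sin²w) = -0.9524 (negative in QIII)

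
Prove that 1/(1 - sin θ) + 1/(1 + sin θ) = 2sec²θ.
LHS = [(1 + sin θ) + (1 - sin θ)] / [(1 - sin θ)(1 + sin θ)] = 2/(1 - sin²θ) = 2/cos²θ = 2sec²θ = RHS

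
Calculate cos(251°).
cos(251°) = -0.3256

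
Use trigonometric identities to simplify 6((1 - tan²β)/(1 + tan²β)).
6((1 - tan²β)/(1 + tan²β)) = 6(cos(2β)) (using Double angle)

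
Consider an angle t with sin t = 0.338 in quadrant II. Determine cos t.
cos t = ±√(1 - sin²t) = -0.9411 (negative in QII)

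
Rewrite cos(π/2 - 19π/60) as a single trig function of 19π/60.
cos(π/2 - 19π/60) = sin(19π/60)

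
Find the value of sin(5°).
sin(5°) = 0.08716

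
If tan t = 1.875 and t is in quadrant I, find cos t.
cos t = 0.4706 (using tan²t + 1 = sec²t)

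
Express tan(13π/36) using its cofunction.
tan(13π/36) = cot(π/2 - 13π/36) = cot(5π/36)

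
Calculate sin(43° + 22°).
sin(43° + 22°) = sin 43° cos 22° + cos 43° sin 22° = 0.9063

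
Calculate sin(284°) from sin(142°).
sin(284°) = 2 sin 142° cos 142° = -0.9703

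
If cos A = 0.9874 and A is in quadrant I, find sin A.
sin A = 0.1582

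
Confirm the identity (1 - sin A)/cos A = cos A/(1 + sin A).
LHS = (1 - sin A)(1 + sin A) / (cos A(1 + sin A)) = (1 - sin²A) / (cos A(1 + sin A)) = cos²A / (cos A(1 + sin A)) = cos A/(1 + sin A) = RHS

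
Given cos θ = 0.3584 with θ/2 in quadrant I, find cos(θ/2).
cos(θ/2) = ±√((1 + cos θ)/2); positive since θ/2 ∈ QI, so cos(θ/2) = 0.8241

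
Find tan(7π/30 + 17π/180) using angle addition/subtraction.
tan(7π/30 + 17π/180) = (tan 7π/30 + tan 17π/180)/(1 - tan 7π/30 tan 17π/180) = 1.664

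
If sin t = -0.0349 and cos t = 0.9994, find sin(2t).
sin(2t) = 2 sin t cos t = -0.06976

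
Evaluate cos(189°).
cos(189°) = -0.9877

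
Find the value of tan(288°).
tan(288°) = -3.078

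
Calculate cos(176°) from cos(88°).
cos(176°) = cos²88° - sin²88° = -0.9976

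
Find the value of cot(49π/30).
cot(49π/30) = -0.4452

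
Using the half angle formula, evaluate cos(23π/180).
cos(23π/180) = √((1 + cos 23π/90)/2) = 0.9205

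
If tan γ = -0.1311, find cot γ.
cot γ = 1/tan γ = -7.628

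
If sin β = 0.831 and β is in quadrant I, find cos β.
cos β = 0.5563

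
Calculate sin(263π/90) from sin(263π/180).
sin(263π/90) = 2 sin 263π/180 cos 263π/180 = 0.2419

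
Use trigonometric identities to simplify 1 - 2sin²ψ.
1 - 2sin²ψ = cos(2ψ) (using Double angle)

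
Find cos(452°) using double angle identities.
cos(452°) = cos²226° - sin²226° = -0.0349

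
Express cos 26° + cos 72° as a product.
cos 26° + cos 72° = 2 cos(49°) cos(-23°)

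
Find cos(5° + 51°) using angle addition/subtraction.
cos(5° + 51°) = cos 5° cos 51° - sin 5° sin 51° = 0.5592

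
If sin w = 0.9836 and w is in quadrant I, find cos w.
cos w = 0.1804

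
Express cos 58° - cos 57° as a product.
cos 58° - cos 57° = -2 sin(57.5°) sin(0.5°)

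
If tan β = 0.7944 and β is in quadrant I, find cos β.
cos β = 0.783 (using tan²β + 1 = sec²β)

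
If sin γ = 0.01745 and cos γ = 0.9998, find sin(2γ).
sin(2γ) = 2 sin γ cos γ = 0.03489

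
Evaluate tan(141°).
tan(141°) = -0.8098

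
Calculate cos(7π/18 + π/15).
cos(7π/18 + π/15) = cos 7π/18 cos π/15 - sin 7π/18 sin π/15 = 0.1392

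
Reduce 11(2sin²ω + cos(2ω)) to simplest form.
11(2sin²ω + cos(2ω)) = 11 (using Double angle)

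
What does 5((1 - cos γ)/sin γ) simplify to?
5((1 - cos γ)/sin γ) = 5(tan(γ/2)) (using Half angle)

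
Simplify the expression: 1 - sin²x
1 - sin²x = cos²x (using Pythagorean identity)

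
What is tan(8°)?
tan(8°) = 0.1405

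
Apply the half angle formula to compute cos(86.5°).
cos(86.5°) = √((1 + cos 173°)/2) = 0.06105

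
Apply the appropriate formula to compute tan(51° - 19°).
tan(51° - 19°) = (tan 51° - tan 19°)/(1 + tan 51° tan 19°) = 0.6249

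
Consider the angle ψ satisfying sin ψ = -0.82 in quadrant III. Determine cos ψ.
cos ψ = ±√(1 - sin²ψ) = -0.5724 (negative in QIII)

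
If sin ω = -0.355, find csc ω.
csc ω = 1/sin ω = -2.817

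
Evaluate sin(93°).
sin(93°) = 0.9986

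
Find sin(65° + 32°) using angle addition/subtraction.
sin(65° + 32°) = sin 65° cos 32° + cos 65° sin 32° = 0.9925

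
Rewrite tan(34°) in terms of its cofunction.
tan(34°) = cot(90° - 34°) = cot(56°)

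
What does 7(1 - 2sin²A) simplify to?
7(1 - 2sin²A) = 7(cos(2A)) (using Double angle)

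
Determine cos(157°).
cos(157°) = -0.9205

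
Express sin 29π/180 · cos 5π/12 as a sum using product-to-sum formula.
sin 29π/180 cos 5π/12 = (1/2)[sin(29π/180+5π/12) + sin(29π/180-5π/12)]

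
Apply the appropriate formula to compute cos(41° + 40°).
cos(41° + 40°) = cos 41° cos 40° - sin 41° sin 40° = 0.1564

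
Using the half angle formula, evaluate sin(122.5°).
sin(122.5°) = √((1 - cos 245°)/2) = 0.8434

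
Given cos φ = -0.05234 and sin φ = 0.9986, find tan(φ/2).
tan(φ/2) = sin φ / (1 + cos φ) = 1.054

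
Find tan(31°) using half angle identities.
tan(31°) = sin 62° / (1 + cos 62°) = 0.6009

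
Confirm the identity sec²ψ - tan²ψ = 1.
LHS = 1/cos²ψ - sin²ψ/cos²ψ = (1 - sin²ψ)/cos²ψ = cos²ψ/cos²ψ = 1 = RHS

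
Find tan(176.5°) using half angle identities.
tan(176.5°) = sin 353° / (1 + cos 353°) = -0.06116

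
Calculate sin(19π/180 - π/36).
sin(19π/180 - π/36) = sin 19π/180 cos π/36 - cos 19π/180 sin π/36 = 0.2419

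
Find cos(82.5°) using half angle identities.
cos(82.5°) = √((1 + cos 165°)/2) = 0.1305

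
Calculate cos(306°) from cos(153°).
cos(306°) = cos²153° - sin²153° = 0.5878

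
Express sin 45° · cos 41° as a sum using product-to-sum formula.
sin 45° cos 41° = (1/2)[sin(45°+41°) + sin(45°-41°)]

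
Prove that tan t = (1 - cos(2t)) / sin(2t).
RHS = 2sin²t / (2 sin t cos t) = sin t/cos t = tan t = LHS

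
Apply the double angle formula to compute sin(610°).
sin(610°) = 2 sin 305° cos 305° = -0.9397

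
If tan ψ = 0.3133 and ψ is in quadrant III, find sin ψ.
sin ψ = -0.299 (using tan²ψ + 1 = sec²ψ)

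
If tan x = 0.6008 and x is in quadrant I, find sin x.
sin x = 0.515 (using tan²x + 1 = sec²x)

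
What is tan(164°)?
tan(164°) = -0.2867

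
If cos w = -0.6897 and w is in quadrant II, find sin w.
sin w = 0.7241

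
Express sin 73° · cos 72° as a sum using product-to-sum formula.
sin 73° cos 72° = (1/2)[sin(73°+72°) + sin(73°-72°)]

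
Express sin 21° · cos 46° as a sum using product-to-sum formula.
sin 21° cos 46° = (1/2)[sin(21°+46°) + sin(21°-46°)]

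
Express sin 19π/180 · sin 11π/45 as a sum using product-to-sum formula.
sin 19π/180 sin 11π/45 = (1/2)[cos(19π/180-11π/45) - cos(19π/180+11π/45)]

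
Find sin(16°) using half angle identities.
sin(16°) = √((1 - cos 32°)/2) = 0.2756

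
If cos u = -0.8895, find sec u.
sec u = 1/cos u = -1.124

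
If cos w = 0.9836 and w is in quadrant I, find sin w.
sin w = 0.1804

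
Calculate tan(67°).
tan(67°) = 2.356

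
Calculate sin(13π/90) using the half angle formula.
sin(13π/90) = √((1 - cos 13π/45)/2) = 0.4384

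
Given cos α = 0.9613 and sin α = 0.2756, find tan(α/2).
tan(α/2) = sin α / (1 + cos α) = 0.1405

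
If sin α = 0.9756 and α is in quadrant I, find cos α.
cos α = 0.2196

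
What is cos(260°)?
cos(260°) = -0.1736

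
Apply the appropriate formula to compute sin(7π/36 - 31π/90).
sin(7π/36 - 31π/90) = sin 7π/36 cos 31π/90 - cos 7π/36 sin 31π/90 = -0.454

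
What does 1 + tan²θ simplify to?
1 + tan²θ = sec²θ (using Pythagorean identity)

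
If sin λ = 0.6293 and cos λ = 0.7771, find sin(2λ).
sin(2λ) = 2 sin λ cos λ = 0.9781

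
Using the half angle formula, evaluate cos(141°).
cos(141°) = -√((1 + cos 282°)/2) = -0.7771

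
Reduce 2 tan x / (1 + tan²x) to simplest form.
2 tan x / (1 + tan²x) = sin(2x) (using Double angle)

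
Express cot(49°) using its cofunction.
cot(49°) = tan(90° - 49°) = tan(41°)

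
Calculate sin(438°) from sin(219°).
sin(438°) = 2 sin 219° cos 219° = 0.9781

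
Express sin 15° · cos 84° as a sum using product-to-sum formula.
sin 15° cos 84° = (1/2)[sin(15°+84°) + sin(15°-84°)]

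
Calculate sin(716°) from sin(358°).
sin(716°) = 2 sin 358° cos 358° = -0.06976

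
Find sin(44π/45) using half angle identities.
sin(44π/45) = √((1 - cos 88π/45)/2) = 0.06976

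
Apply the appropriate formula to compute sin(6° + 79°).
sin(6° + 79°) = sin 6° cos 79° + cos 6° sin 79° = 0.9962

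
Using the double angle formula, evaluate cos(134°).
cos(134°) = cos²67° - sin²67° = -0.6947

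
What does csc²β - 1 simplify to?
csc²β - 1 = cot²β (using Pythagorean identity)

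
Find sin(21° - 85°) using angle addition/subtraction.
sin(21° - 85°) = sin 21° cos 85° - cos 21° sin 85° = -0.8988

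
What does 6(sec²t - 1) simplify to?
6(sec²t - 1) = 6(tan²t) (using Pythagorean identity)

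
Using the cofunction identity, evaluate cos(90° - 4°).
cos(90° - 4°) = sin(4°) = 0.06976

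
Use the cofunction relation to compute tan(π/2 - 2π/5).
tan(π/2 - 2π/5) = cot(2π/5) = 0.3249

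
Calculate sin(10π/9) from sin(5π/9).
sin(10π/9) = 2 sin 5π/9 cos 5π/9 = -0.342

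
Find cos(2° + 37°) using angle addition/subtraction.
cos(2° + 37°) = cos 2° cos 37° - sin 2° sin 37° = 0.7771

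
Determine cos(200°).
cos(200°) = -0.9397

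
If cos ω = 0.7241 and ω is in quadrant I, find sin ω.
sin ω = 0.6897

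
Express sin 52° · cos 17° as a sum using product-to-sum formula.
sin 52° cos 17° = (1/2)[sin(52°+17°) + sin(52°-17°)]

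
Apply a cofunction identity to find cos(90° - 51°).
cos(90° - 51°) = sin(51°) = 0.7771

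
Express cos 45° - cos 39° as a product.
cos 45° - cos 39° = -2 sin(42°) sin(3°)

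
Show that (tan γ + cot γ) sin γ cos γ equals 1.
LHS = (sin γ/cos γ + cos γ/sin γ) sin γ cos γ = ((sin²γ + cos²γ)/(sin γ cos γ)) · sin γ cos γ = sin²γ + cos²γ = 1 = RHS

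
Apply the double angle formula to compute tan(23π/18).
tan(23π/18) = 2 tan 23π/36 / (1 - tan²23π/36) = 1.192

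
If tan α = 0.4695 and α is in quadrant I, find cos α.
cos α = 0.9052 (using tan²α + 1 = sec²α)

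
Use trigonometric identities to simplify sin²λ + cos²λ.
sin²λ + cos²λ = 1 (using Pythagorean identity)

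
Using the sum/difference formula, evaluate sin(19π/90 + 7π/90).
sin(19π/90 + 7π/90) = sin 19π/90 cos 7π/90 + cos 19π/90 sin 7π/90 = 0.788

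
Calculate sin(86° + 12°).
sin(86° + 12°) = sin 86° cos 12° + cos 86° sin 12° = 0.9903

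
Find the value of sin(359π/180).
sin(359π/180) = -0.01745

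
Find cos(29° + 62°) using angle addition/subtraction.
cos(29° + 62°) = cos 29° cos 62° - sin 29° sin 62° = -0.01745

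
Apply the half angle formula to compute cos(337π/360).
cos(337π/360) = -√((1 + cos 337π/180)/2) = -0.9799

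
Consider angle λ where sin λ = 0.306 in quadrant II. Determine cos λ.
cos λ = ±√(1 - sin²λ) = -0.952 (negative in QII)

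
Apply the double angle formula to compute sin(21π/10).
sin(21π/10) = 2 sin 21π/20 cos 21π/20 = 0.309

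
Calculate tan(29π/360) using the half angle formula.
tan(29π/360) = sin 29π/180 / (1 + cos 29π/180) = 0.2586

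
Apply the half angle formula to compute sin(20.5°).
sin(20.5°) = √((1 - cos 41°)/2) = 0.3502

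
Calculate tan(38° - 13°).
tan(38° - 13°) = (tan 38° - tan 13°)/(1 + tan 38° tan 13°) = 0.4663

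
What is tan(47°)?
tan(47°) = 1.072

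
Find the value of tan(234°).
tan(234°) = 1.376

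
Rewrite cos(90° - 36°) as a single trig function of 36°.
cos(90° - 36°) = sin(36°)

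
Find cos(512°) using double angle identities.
cos(512°) = cos²256° - sin²256° = -0.8829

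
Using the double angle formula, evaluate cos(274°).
cos(274°) = cos²137° - sin²137° = 0.06976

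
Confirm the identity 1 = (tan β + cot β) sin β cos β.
RHS = (sin β/cos β + cos β/sin β) sin β cos β = ((sin²β + cos²β)/(sin β cos β)) · sin β cos β = sin²β + cos²β = 1 = LHS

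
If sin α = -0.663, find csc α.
csc α = 1/sin α = -1.508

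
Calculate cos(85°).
cos(85°) = 0.08716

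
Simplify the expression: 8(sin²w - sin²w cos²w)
8(sin²w - sin²w cos²w) = 8(sin⁴w) (using Factoring)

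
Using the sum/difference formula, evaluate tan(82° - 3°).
tan(82° - 3°) = (tan 82° - tan 3°)/(1 + tan 82° tan 3°) = 5.145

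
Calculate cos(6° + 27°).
cos(6° + 27°) = cos 6° cos 27° - sin 6° sin 27° = 0.8387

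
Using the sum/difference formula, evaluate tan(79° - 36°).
tan(79° - 36°) = (tan 79° - tan 36°)/(1 + tan 79° tan 36°) = 0.9325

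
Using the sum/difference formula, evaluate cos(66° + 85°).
cos(66° + 85°) = cos 66° cos 85° - sin 66° sin 85° = -0.8746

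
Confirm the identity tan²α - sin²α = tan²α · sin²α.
LHS = sin²α/cos²α - sin²α = sin²α(1/cos²α - 1) = sin²α · (1 - cos²α)/cos²α = sin²α · sin²α/cos²α = sin²α · tan²α = RHS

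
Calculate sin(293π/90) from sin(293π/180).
sin(293π/90) = 2 sin 293π/180 cos 293π/180 = -0.7193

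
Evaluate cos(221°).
cos(221°) = -0.7547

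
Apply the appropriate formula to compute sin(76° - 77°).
sin(76° - 77°) = sin 76° cos 77° - cos 76° sin 77° = -0.01745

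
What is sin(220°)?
sin(220°) = -0.6428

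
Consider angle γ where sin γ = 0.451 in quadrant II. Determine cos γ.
cos γ = ±√(1 - sin²γ) = -0.8925 (negative in QII)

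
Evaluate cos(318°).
cos(318°) = 0.7431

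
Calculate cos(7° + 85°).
cos(7° + 85°) = cos 7° cos 85° - sin 7° sin 85° = -0.0349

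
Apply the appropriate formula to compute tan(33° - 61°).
tan(33° - 61°) = (tan 33° - tan 61°)/(1 + tan 33° tan 61°) = -0.5317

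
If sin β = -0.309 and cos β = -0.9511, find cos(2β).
cos(2β) = cos²β - sin²β = 0.8091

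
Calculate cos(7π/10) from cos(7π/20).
cos(7π/10) = cos²7π/20 - sin²7π/20 = -0.5878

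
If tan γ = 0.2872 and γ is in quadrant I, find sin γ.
sin γ = 0.276 (using tan²γ + 1 = sec²γ)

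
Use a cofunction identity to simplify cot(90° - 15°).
cot(90° - 15°) = tan(15°)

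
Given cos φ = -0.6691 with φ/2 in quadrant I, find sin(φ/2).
sin(φ/2) = ±√((1 - cos φ)/2); positive since φ/2 ∈ QI, so sin(φ/2) = 0.9135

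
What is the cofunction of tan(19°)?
tan(19°) = cot(90° - 19°) = cot(71°)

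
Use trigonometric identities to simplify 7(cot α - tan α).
7(cot α - tan α) = 7(2 cot(2α)) (using Double angle)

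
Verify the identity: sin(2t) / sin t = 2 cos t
LHS = 2 sin t cos t / sin t = 2 cos t = RHS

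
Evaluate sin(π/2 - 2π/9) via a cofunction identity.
sin(π/2 - 2π/9) = cos(2π/9) = 0.766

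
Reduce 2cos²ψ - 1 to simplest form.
2cos²ψ - 1 = cos(2ψ) (using Double angle)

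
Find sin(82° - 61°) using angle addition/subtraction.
sin(82° - 61°) = sin 82° cos 61° - cos 82° sin 61° = 0.3584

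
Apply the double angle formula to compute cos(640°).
cos(640°) = cos²320° - sin²320° = 0.1736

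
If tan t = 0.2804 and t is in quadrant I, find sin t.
sin t = 0.27 (using tan²t + 1 = sec²t)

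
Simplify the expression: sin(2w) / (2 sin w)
sin(2w) / (2 sin w) = cos w (using Double angle)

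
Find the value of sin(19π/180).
sin(19π/180) = 0.3256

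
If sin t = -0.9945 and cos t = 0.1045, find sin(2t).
sin(2t) = 2 sin t cos t = -0.2079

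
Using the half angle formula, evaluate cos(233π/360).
cos(233π/360) = -√((1 + cos 233π/180)/2) = -0.4462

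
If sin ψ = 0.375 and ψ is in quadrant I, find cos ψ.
cos ψ = 0.927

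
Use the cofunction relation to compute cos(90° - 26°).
cos(90° - 26°) = sin(26°) = 0.4384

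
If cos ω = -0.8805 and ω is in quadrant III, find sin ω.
sin ω = -0.474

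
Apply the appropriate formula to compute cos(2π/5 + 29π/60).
cos(2π/5 + 29π/60) = cos 2π/5 cos 29π/60 - sin 2π/5 sin 29π/60 = -0.9336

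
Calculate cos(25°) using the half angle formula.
cos(25°) = √((1 + cos 50°)/2) = 0.9063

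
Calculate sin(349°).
sin(349°) = -0.1908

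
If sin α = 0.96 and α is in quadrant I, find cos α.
cos α = 0.28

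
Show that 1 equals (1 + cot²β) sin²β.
RHS = csc²β · sin²β = (1/sin²β) · sin²β = 1 = LHS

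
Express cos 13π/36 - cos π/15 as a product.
cos 13π/36 - cos π/15 = -2 sin(77π/360) sin(53π/360)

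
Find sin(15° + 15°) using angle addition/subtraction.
sin(15° + 15°) = sin 15° cos 15° + cos 15° sin 15° = 1/2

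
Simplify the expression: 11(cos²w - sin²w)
11(cos²w - sin²w) = 11(cos(2w)) (using Double angle)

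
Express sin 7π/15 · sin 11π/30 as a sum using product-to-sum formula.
sin 7π/15 sin 11π/30 = (1/2)[cos(7π/15-11π/30) - cos(7π/15+11π/30)]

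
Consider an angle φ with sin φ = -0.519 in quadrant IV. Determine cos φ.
cos φ = √(1 - sin²φ) = 0.8548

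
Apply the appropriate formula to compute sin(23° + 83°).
sin(23° + 83°) = sin 23° cos 83° + cos 23° sin 83° = 0.9613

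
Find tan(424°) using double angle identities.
tan(424°) = 2 tan 212° / (1 - tan²212°) = 2.05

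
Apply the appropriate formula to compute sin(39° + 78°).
sin(39° + 78°) = sin 39° cos 78° + cos 39° sin 78° = 0.891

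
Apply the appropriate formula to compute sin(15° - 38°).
sin(15° - 38°) = sin 15° cos 38° - cos 15° sin 38° = -0.3907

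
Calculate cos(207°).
cos(207°) = -0.891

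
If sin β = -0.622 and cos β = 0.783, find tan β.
tan β = sin β / cos β = -0.7944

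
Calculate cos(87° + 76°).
cos(87° + 76°) = cos 87° cos 76° - sin 87° sin 76° = -0.9563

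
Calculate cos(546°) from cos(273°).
cos(546°) = 1 - 2sin²273° = -0.9945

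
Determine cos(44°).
cos(44°) = 0.7193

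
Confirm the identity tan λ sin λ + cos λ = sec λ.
LHS = sin²λ/cos λ + cos λ = (sin²λ + cos²λ)/cos λ = 1/cos λ = sec λ = RHS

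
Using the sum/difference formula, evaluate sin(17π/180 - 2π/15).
sin(17π/180 - 2π/15) = sin 17π/180 cos 2π/15 - cos 17π/180 sin 2π/15 = -0.1219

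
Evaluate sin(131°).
sin(131°) = 0.7547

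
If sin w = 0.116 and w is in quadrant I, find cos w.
cos w = 0.9932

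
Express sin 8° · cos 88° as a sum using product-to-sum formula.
sin 8° cos 88° = (1/2)[sin(8°+88°) + sin(8°-88°)]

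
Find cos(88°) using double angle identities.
cos(88°) = cos²44° - sin²44° = 0.0349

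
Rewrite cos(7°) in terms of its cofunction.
cos(7°) = sin(90° - 7°) = sin(83°)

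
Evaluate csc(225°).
csc(225°) = -√2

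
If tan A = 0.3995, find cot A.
cot A = 1/tan A = 2.503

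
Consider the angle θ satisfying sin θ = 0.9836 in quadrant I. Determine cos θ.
cos θ = √(1 - sin²θ) = 0.1804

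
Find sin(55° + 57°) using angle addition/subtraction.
sin(55° + 57°) = sin 55° cos 57° + cos 55° sin 57° = 0.9272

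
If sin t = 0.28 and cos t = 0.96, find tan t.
tan t = sin t / cos t = 0.2917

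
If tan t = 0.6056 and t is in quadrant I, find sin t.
sin t = 0.518 (using tan²t + 1 = sec²t)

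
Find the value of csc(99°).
csc(99°) = 1.012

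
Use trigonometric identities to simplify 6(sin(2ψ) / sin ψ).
6(sin(2ψ) / sin ψ) = 6(2 cos ψ) (using Double angle)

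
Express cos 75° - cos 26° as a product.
cos 75° - cos 26° = -2 sin(50.5°) sin(24.5°)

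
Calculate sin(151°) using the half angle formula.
sin(151°) = √((1 - cos 302°)/2) = 0.4848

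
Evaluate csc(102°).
csc(102°) = 1.022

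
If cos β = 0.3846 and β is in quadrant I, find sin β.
sin β = 0.9231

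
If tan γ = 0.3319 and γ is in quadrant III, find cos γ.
cos γ = -0.9491 (using tan²γ + 1 = sec²γ)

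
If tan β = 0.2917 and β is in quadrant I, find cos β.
cos β = 0.96 (using tan²β + 1 = sec²β)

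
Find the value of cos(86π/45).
cos(86π/45) = 0.9613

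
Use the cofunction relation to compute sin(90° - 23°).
sin(90° - 23°) = cos(23°) = 0.9205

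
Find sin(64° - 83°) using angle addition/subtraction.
sin(64° - 83°) = sin 64° cos 83° - cos 64° sin 83° = -0.3256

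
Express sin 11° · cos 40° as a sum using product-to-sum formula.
sin 11° cos 40° = (1/2)[sin(11°+40°) + sin(11°-40°)]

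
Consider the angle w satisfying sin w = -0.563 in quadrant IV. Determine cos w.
cos w = √(1 - sin²w) = 0.8265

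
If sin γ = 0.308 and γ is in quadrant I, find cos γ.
cos γ = 0.9514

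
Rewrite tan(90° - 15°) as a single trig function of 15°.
tan(90° - 15°) = cot(15°)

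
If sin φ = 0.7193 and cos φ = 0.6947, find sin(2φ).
sin(2φ) = 2 sin φ cos φ = 0.9994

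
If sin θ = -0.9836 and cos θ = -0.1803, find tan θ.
tan θ = sin θ / cos θ = 5.455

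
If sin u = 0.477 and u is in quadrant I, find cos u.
cos u = 0.8789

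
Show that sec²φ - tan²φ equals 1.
LHS = 1/cos²φ - sin²φ/cos²φ = (1 - sin²φ)/cos²φ = cos²φ/cos²φ = 1 = RHS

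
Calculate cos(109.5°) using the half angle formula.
cos(109.5°) = -√((1 + cos 219°)/2) = -0.3338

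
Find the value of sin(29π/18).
sin(29π/18) = -0.9397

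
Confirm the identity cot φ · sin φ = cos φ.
LHS = (cos φ/sin φ) · sin φ = cos φ = RHS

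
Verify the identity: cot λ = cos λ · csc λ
RHS = cos λ · (1/sin λ) = cos λ/sin λ = cot λ = LHS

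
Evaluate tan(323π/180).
tan(323π/180) = -0.7536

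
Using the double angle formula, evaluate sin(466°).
sin(466°) = 2 sin 233° cos 233° = 0.9613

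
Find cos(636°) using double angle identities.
cos(636°) = cos²318° - sin²318° = 0.1045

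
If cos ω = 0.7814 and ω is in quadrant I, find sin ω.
sin ω = 0.624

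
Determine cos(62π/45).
cos(62π/45) = -0.3746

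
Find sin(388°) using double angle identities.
sin(388°) = 2 sin 194° cos 194° = 0.4695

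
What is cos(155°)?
cos(155°) = -0.9063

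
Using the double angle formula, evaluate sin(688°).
sin(688°) = 2 sin 344° cos 344° = -0.5299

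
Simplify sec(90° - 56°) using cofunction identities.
sec(90° - 56°) = csc(56°)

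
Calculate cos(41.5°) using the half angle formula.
cos(41.5°) = √((1 + cos 83°)/2) = 0.749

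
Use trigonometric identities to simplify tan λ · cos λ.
tan λ · cos λ = sin λ (using Quotient identity)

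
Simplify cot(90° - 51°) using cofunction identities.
cot(90° - 51°) = tan(51°)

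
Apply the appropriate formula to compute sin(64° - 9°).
sin(64° - 9°) = sin 64° cos 9° - cos 64° sin 9° = 0.8192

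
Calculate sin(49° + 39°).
sin(49° + 39°) = sin 49° cos 39° + cos 49° sin 39° = 0.9994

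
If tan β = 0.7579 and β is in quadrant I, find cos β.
cos β = 0.797 (using tan²β + 1 = sec²β)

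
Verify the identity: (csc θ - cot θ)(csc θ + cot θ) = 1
LHS = csc²θ - cot²θ = (1 + cot²θ) - cot²θ = 1 = RHS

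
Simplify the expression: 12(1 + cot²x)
12(1 + cot²x) = 12(csc²x) (using Pythagorean identity)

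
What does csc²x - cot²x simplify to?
csc²x - cot²x = 1 (using Pythagorean identity)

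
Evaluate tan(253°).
tan(253°) = 3.271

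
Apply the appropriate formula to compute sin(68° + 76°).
sin(68° + 76°) = sin 68° cos 76° + cos 68° sin 76° = 0.5878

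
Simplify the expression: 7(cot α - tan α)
7(cot α - tan α) = 7(2 cot(2α)) (using Double angle)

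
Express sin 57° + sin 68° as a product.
sin 57° + sin 68° = 2 sin(62.5°) cos(-5.5°)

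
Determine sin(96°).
sin(96°) = 0.9945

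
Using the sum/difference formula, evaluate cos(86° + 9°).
cos(86° + 9°) = cos 86° cos 9° - sin 86° sin 9° = -0.08716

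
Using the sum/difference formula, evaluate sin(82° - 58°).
sin(82° - 58°) = sin 82° cos 58° - cos 82° sin 58° = 0.4067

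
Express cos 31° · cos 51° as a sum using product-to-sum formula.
cos 31° cos 51° = (1/2)[cos(31°-51°) + cos(31°+51°)]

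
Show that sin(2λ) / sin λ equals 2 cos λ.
LHS = 2 sin λ cos λ / sin λ = 2 cos λ = RHS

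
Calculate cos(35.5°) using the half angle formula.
cos(35.5°) = √((1 + cos 71°)/2) = 0.8141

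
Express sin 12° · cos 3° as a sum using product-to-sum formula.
sin 12° cos 3° = (1/2)[sin(12°+3°) + sin(12°-3°)]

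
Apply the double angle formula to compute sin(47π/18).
sin(47π/18) = 2 sin 47π/36 cos 47π/36 = 0.9397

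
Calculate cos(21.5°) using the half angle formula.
cos(21.5°) = √((1 + cos 43°)/2) = 0.9304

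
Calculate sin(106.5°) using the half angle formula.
sin(106.5°) = √((1 - cos 213°)/2) = 0.9588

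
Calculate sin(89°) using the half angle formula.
sin(89°) = √((1 - cos 178°)/2) = 0.9998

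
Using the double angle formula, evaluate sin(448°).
sin(448°) = 2 sin 224° cos 224° = 0.9994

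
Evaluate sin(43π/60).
sin(43π/60) = 0.7771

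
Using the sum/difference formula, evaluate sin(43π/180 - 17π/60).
sin(43π/180 - 17π/60) = sin 43π/180 cos 17π/60 - cos 43π/180 sin 17π/60 = -0.1392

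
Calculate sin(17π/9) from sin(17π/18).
sin(17π/9) = 2 sin 17π/18 cos 17π/18 = -0.342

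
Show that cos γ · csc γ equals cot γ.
LHS = cos γ · (1/sin γ) = cos γ/sin γ = cot γ = RHS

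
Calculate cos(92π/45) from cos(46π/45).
cos(92π/45) = cos²46π/45 - sin²46π/45 = 0.9903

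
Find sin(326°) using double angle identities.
sin(326°) = 2 sin 163° cos 163° = -0.5592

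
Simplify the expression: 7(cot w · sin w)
7(cot w · sin w) = 7(cos w) (using Quotient identity)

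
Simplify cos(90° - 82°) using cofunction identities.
cos(90° - 82°) = sin(82°)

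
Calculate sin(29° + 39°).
sin(29° + 39°) = sin 29° cos 39° + cos 29° sin 39° = 0.9272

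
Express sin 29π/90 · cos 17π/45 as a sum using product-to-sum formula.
sin 29π/90 cos 17π/45 = (1/2)[sin(29π/90+17π/45) + sin(29π/90-17π/45)]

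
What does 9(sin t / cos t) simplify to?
9(sin t / cos t) = 9(tan t) (using Quotient identity)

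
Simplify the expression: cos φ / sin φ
cos φ / sin φ = cot φ (using Quotient identity)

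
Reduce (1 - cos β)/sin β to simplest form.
(1 - cos β)/sin β = tan(β/2) (using Half angle)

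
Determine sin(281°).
sin(281°) = -0.9816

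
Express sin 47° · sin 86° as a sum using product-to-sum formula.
sin 47° sin 86° = (1/2)[cos(47°-86°) - cos(47°+86°)]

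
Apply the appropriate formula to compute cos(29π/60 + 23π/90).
cos(29π/60 + 23π/90) = cos 29π/60 cos 23π/90 - sin 29π/60 sin 23π/90 = -0.682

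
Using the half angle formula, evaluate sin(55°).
sin(55°) = √((1 - cos 110°)/2) = 0.8192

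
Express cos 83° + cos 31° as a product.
cos 83° + cos 31° = 2 cos(57°) cos(26°)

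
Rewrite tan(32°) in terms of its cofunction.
tan(32°) = cot(90° - 32°) = cot(58°)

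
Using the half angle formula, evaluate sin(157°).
sin(157°) = √((1 - cos 314°)/2) = 0.3907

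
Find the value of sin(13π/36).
sin(13π/36) = 0.9063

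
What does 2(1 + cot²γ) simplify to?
2(1 + cot²γ) = 2(csc²γ) (using Pythagorean identity)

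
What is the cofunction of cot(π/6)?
cot(π/6) = tan(π/2 - π/6) = tan(π/3)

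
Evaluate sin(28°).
sin(28°) = 0.4695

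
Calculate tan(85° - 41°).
tan(85° - 41°) = (tan 85° - tan 41°)/(1 + tan 85° tan 41°) = 0.9657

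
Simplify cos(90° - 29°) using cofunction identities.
cos(90° - 29°) = sin(29°)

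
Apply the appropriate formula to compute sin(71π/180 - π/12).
sin(71π/180 - π/12) = sin 71π/180 cos π/12 - cos 71π/180 sin π/12 = 0.829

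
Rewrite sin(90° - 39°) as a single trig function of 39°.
sin(90° - 39°) = cos(39°)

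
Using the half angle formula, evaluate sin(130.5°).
sin(130.5°) = √((1 - cos 261°)/2) = 0.7604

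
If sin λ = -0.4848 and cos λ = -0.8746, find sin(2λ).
sin(2λ) = 2 sin λ cos λ = 0.848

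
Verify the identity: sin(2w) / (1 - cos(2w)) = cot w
LHS = 2 sin w cos w / (2sin²w) = cos w/sin w = cot w = RHS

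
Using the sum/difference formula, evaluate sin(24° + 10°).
sin(24° + 10°) = sin 24° cos 10° + cos 24° sin 10° = 0.5592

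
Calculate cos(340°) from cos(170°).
cos(340°) = cos²170° - sin²170° = 0.9397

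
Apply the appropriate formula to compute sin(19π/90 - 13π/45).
sin(19π/90 - 13π/45) = sin 19π/90 cos 13π/45 - cos 19π/90 sin 13π/45 = -0.2419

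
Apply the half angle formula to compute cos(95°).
cos(95°) = -√((1 + cos 190°)/2) = -0.08716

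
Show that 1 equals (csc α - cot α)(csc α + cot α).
RHS = csc²α - cot²α = (1 + cot²α) - cot²α = 1 = LHS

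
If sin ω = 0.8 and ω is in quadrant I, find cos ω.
cos ω = 0.6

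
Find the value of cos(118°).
cos(118°) = -0.4695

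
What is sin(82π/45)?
sin(82π/45) = -0.5299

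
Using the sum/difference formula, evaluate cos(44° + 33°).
cos(44° + 33°) = cos 44° cos 33° - sin 44° sin 33° = 0.225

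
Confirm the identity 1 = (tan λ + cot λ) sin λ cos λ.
RHS = (sin λ/cos λ + cos λ/sin λ) sin λ cos λ = ((sin²λ + cos²λ)/(sin λ cos λ)) · sin λ cos λ = sin²λ + cos²λ = 1 = LHS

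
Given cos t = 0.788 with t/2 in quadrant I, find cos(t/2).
cos(t/2) = ±√((1 + cos t)/2); positive since t/2 ∈ QI, so cos(t/2) = 0.9455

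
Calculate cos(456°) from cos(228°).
cos(456°) = cos²228° - sin²228° = -0.1045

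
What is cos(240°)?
cos(240°) = -1/2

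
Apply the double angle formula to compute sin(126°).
sin(126°) = 2 sin 63° cos 63° = 0.809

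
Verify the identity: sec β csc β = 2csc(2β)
RHS = 2/sin(2β) = 2/(2 sin β cos β) = 1/(sin β cos β) = (1/cos β)(1/sin β) = sec β csc β = LHS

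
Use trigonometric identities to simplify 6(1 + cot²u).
6(1 + cot²u) = 6(csc²u) (using Pythagorean identity)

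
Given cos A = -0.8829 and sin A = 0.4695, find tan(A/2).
tan(A/2) = sin A / (1 + cos A) = 4.009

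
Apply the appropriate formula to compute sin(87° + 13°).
sin(87° + 13°) = sin 87° cos 13° + cos 87° sin 13° = 0.9848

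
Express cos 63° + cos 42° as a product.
cos 63° + cos 42° = 2 cos(52.5°) cos(10.5°)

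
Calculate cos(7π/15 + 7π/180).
cos(7π/15 + 7π/180) = cos 7π/15 cos 7π/180 - sin 7π/15 sin 7π/180 = -0.01745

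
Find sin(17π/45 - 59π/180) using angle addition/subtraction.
sin(17π/45 - 59π/180) = sin 17π/45 cos 59π/180 - cos 17π/45 sin 59π/180 = 0.1564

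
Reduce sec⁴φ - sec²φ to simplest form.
sec⁴φ - sec²φ = tan⁴φ + tan²φ (using Pythagorean)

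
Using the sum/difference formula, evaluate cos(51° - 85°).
cos(51° - 85°) = cos 51° cos 85° + sin 51° sin 85° = 0.829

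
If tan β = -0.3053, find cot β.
cot β = 1/tan β = -3.275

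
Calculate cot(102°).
cot(102°) = -0.2126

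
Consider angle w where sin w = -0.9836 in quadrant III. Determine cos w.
cos w = ±√(1 - sin²w) = -0.1804 (negative in QIII)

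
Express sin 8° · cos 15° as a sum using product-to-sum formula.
sin 8° cos 15° = (1/2)[sin(8°+15°) + sin(8°-15°)]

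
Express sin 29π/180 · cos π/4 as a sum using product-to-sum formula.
sin 29π/180 cos π/4 = (1/2)[sin(29π/180+π/4) + sin(29π/180-π/4)]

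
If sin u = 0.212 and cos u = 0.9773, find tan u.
tan u = sin u / cos u = 0.2169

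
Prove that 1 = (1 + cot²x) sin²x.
RHS = csc²x · sin²x = (1/sin²x) · sin²x = 1 = LHS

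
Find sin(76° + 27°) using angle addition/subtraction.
sin(76° + 27°) = sin 76° cos 27° + cos 76° sin 27° = 0.9744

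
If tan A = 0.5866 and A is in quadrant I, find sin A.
sin A = 0.506 (using tan²A + 1 = sec²A)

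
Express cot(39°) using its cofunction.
cot(39°) = tan(90° - 39°) = tan(51°)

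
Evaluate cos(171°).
cos(171°) = -0.9877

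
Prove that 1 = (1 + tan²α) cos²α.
RHS = sec²α · cos²α = (1/cos²α) · cos²α = 1 = LHS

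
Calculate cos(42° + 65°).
cos(42° + 65°) = cos 42° cos 65° - sin 42° sin 65° = -0.2924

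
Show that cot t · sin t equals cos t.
LHS = (cos t/sin t) · sin t = cos t = RHS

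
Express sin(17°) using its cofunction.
sin(17°) = cos(90° - 17°) = cos(73°)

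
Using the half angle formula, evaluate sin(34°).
sin(34°) = √((1 - cos 68°)/2) = 0.5592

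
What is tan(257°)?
tan(257°) = 4.331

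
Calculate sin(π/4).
sin(π/4) = √2/2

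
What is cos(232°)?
cos(232°) = -0.6157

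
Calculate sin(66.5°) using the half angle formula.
sin(66.5°) = √((1 - cos 133°)/2) = 0.9171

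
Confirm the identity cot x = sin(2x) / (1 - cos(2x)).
RHS = 2 sin x cos x / (2sin²x) = cos x/sin x = cot x = LHS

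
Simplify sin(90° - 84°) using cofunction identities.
sin(90° - 84°) = cos(84°)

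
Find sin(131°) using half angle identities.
sin(131°) = √((1 - cos 262°)/2) = 0.7547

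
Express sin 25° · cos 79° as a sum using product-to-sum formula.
sin 25° cos 79° = (1/2)[sin(25°+79°) + sin(25°-79°)]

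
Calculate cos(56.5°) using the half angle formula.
cos(56.5°) = √((1 + cos 113°)/2) = 0.5519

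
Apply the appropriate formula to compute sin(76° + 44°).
sin(76° + 44°) = sin 76° cos 44° + cos 76° sin 44° = √3/2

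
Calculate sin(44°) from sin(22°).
sin(44°) = 2 sin 22° cos 22° = 0.6947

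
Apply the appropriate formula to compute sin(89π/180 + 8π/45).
sin(89π/180 + 8π/45) = sin 89π/180 cos 8π/45 + cos 89π/180 sin 8π/45 = 0.8572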